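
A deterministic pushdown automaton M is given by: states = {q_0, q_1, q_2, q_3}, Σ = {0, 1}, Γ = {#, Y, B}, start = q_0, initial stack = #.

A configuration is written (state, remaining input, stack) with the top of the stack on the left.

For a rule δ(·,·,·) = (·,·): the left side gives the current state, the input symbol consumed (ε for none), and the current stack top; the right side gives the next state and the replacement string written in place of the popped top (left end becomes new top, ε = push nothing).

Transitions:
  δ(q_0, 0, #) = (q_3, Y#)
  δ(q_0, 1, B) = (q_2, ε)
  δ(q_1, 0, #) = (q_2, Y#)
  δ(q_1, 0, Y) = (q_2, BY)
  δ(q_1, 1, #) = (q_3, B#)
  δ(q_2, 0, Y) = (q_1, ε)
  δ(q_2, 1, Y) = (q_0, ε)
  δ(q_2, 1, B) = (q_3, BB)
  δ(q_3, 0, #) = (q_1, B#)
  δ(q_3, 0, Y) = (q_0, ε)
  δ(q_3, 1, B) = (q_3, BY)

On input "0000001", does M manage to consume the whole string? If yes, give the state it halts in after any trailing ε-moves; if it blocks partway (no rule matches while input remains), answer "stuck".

(q_0, 0000001, #) ⊢ (q_3, 000001, Y#) ⊢ (q_0, 00001, #) ⊢ (q_3, 0001, Y#) ⊢ (q_0, 001, #) ⊢ (q_3, 01, Y#) ⊢ (q_0, 1, #)
No transition for (q_0, 1, top #); M blocks with input 1 remaining.

stuck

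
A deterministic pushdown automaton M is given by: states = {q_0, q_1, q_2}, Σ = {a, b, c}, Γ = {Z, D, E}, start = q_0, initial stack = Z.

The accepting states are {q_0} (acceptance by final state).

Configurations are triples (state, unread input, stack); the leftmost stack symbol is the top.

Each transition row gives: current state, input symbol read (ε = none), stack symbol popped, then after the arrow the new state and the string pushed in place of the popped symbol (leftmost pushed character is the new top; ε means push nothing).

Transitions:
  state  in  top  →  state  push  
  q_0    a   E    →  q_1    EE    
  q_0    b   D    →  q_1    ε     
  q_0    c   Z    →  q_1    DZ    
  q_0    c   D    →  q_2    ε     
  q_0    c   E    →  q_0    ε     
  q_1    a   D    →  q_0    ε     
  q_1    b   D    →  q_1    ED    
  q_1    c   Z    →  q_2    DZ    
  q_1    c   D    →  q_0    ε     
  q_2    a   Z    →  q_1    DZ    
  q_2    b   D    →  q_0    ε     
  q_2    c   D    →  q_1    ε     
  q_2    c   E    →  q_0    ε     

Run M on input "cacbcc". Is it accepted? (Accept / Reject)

(q_0, cacbcc, Z)
  read c, top Z: go to q_1, push DZ → (q_1, acbcc, DZ)
  read a, top D: go to q_0, push ε → (q_0, cbcc, Z)
  read c, top Z: go to q_1, push DZ → (q_1, bcc, DZ)
  read b, top D: go to q_1, push ED → (q_1, cc, EDZ)
No transition applies at (q_1, cc, EDZ); input not fully consumed.

Reject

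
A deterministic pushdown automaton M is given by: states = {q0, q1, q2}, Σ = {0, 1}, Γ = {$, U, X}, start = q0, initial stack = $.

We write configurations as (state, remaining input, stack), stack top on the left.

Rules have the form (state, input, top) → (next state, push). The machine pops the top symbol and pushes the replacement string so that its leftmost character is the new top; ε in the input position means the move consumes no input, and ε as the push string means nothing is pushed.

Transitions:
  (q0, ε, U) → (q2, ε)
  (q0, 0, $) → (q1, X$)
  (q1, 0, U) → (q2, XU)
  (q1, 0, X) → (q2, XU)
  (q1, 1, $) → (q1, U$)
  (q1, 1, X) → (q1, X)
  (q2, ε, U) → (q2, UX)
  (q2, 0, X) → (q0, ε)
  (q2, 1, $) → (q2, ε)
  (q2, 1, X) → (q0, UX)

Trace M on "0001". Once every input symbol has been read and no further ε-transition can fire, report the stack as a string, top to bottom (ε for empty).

ε

(q0, 0001, $)
  read 0, top $: go to q1, push X$ → (q1, 001, X$)
  read 0, top X: go to q2, push XU → (q2, 01, XU$)
  read 0, top X: go to q0, push ε → (q0, 1, U$)
  ε-move, top U: go to q2, push ε → (q2, 1, $)
  read 1, top $: go to q2, push ε → (q2, ε, ε)
All input consumed in state q2 with stack ε.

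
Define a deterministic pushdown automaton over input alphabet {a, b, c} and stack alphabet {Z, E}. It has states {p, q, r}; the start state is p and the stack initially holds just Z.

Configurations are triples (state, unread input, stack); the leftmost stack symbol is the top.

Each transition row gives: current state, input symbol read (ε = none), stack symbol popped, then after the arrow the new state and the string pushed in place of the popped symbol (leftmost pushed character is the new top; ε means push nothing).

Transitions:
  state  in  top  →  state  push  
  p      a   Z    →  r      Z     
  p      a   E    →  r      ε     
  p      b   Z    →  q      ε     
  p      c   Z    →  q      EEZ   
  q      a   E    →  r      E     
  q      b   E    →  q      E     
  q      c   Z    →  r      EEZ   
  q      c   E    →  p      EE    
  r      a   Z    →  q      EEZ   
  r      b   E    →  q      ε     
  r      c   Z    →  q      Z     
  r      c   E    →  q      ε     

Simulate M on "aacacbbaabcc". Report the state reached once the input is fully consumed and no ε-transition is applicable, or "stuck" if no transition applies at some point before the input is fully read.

stuck

(p, aacacbbaabcc, Z) ⊢ (r, acacbbaabcc, Z) ⊢ (q, cacbbaabcc, EEZ) ⊢ (p, acbbaabcc, EEEZ) ⊢ (r, cbbaabcc, EEZ) ⊢ (q, bbaabcc, EZ) ⊢ (q, baabcc, EZ) ⊢ (q, aabcc, EZ) ⊢ (r, abcc, EZ)
No transition for (r, a, top E); M blocks with input abcc remaining.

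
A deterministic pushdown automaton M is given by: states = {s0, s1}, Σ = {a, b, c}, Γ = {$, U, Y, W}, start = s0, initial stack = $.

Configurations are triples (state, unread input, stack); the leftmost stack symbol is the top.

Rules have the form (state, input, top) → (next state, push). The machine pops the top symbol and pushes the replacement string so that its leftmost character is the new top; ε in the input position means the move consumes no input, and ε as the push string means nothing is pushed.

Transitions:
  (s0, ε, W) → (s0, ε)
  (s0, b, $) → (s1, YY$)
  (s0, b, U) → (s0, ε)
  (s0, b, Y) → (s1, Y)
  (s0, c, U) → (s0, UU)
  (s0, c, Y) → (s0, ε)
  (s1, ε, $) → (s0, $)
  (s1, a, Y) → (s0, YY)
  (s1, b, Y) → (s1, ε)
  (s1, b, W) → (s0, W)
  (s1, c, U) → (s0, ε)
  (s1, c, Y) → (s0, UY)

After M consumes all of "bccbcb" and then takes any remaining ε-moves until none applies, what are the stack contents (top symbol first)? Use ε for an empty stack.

UYY$

(s0, bccbcb, $) ⊢ (s1, ccbcb, YY$) ⊢ (s0, cbcb, UYY$) ⊢ (s0, bcb, UUYY$) ⊢ (s0, cb, UYY$) ⊢ (s0, b, UUYY$) ⊢ (s0, ε, UYY$)
All input consumed in state s0 with stack UYY$.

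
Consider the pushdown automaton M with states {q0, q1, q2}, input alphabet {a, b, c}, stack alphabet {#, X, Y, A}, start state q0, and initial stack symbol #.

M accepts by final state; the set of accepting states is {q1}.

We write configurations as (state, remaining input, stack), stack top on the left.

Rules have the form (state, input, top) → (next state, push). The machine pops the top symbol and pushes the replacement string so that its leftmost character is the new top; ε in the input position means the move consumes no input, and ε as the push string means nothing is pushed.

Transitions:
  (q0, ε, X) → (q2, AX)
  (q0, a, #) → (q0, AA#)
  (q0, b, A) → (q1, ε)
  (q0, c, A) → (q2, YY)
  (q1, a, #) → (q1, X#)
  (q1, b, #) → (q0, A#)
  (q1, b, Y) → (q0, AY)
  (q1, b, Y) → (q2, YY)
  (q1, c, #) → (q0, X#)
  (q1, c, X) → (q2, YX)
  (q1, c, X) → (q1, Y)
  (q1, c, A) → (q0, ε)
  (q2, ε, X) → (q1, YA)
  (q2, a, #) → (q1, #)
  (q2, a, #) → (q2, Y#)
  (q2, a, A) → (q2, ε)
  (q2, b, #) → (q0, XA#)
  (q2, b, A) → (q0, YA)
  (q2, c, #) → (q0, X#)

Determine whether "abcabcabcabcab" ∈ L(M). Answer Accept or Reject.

Accept

One accepting computation: (q0, abcabcabcabcab, #) ⊢ (q0, bcabcabcabcab, AA#) ⊢ (q1, cabcabcabcab, A#) ⊢ (q0, abcabcabcab, #) ⊢ (q0, bcabcabcab, AA#) ⊢ (q1, cabcabcab, A#) ⊢ (q0, abcabcab, #) ⊢ (q0, bcabcab, AA#) ⊢ (q1, cabcab, A#) ⊢ (q0, abcab, #) ⊢ (q0, bcab, AA#) ⊢ (q1, cab, A#) ⊢ (q0, ab, #) ⊢ (q0, b, AA#) ⊢ (q1, ε, A#)
All input consumed and state q1 ∈ F.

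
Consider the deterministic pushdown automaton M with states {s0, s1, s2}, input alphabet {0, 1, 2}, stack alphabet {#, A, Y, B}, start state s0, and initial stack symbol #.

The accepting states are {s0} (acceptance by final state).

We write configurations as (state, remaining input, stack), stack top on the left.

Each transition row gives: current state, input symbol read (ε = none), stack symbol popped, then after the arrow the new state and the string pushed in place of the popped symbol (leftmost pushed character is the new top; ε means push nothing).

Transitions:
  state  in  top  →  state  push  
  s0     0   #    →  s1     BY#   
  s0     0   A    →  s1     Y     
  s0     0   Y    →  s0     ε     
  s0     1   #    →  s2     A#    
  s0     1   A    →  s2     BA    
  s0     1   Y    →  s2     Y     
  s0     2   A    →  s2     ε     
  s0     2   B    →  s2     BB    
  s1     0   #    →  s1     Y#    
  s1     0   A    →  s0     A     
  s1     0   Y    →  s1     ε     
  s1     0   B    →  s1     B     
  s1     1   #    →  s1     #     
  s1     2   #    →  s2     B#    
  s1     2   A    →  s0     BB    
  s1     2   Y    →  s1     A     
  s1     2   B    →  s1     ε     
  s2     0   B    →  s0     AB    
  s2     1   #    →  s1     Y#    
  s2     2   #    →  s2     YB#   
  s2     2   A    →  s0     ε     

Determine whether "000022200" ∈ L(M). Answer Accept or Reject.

(s0, 000022200, #)
  read 0, top #: go to s1, push BY# → (s1, 00022200, BY#)
  read 0, top B: go to s1, push B → (s1, 0022200, BY#)
  read 0, top B: go to s1, push B → (s1, 022200, BY#)
  read 0, top B: go to s1, push B → (s1, 22200, BY#)
  read 2, top B: go to s1, push ε → (s1, 2200, Y#)
  read 2, top Y: go to s1, push A → (s1, 200, A#)
  read 2, top A: go to s0, push BB → (s0, 00, BB#)
No transition applies at (s0, 00, BB#); input not fully consumed.

Reject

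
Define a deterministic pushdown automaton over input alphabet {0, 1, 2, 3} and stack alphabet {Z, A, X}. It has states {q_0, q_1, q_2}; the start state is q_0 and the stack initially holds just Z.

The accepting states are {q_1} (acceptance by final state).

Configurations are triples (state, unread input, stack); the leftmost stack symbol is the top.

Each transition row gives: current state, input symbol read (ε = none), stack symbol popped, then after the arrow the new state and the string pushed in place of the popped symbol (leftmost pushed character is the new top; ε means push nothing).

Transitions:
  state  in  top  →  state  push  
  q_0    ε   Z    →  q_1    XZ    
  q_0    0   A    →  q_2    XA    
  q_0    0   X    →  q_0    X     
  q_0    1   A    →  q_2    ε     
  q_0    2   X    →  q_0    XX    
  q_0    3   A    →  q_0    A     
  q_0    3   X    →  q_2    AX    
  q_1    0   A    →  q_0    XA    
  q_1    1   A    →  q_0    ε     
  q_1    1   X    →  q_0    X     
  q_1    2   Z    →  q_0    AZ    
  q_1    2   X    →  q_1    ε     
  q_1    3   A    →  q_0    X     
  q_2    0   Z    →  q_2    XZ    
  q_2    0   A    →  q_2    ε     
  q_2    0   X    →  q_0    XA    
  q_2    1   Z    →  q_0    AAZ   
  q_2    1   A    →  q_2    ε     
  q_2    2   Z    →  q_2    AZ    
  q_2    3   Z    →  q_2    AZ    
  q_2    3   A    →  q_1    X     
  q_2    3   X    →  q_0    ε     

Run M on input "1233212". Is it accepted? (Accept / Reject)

(q_0, 1233212, Z)
  ε-move, top Z: go to q_1, push XZ → (q_1, 1233212, XZ)
  read 1, top X: go to q_0, push X → (q_0, 233212, XZ)
  read 2, top X: go to q_0, push XX → (q_0, 33212, XXZ)
  read 3, top X: go to q_2, push AX → (q_2, 3212, AXXZ)
  read 3, top A: go to q_1, push X → (q_1, 212, XXXZ)
  read 2, top X: go to q_1, push ε → (q_1, 12, XXZ)
  read 1, top X: go to q_0, push X → (q_0, 2, XXZ)
  read 2, top X: go to q_0, push XX → (q_0, ε, XXXZ)
All input consumed; state q_0 ∉ F and no further ε-move applies.

Reject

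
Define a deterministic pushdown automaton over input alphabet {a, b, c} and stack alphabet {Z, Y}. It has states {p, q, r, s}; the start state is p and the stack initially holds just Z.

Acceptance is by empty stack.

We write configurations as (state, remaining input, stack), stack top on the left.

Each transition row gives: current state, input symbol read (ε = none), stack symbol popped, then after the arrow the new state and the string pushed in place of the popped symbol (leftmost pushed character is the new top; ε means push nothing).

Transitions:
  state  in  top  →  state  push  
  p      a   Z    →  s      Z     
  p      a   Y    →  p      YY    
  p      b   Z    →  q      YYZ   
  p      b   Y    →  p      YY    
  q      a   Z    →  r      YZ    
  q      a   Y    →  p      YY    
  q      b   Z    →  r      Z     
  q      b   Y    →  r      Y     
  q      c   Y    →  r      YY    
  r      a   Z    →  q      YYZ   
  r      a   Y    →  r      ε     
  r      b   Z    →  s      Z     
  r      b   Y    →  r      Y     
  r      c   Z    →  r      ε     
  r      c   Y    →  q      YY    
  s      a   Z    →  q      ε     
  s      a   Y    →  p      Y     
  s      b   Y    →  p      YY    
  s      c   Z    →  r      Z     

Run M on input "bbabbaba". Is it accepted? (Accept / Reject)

Accept

(p, bbabbaba, Z)
  read b, top Z: go to q, push YYZ → (q, babbaba, YYZ)
  read b, top Y: go to r, push Y → (r, abbaba, YYZ)
  read a, top Y: go to r, push ε → (r, bbaba, YZ)
  read b, top Y: go to r, push Y → (r, baba, YZ)
  read b, top Y: go to r, push Y → (r, aba, YZ)
  read a, top Y: go to r, push ε → (r, ba, Z)
  read b, top Z: go to s, push Z → (s, a, Z)
  read a, top Z: go to q, push ε → (q, ε, ε)
All input consumed and the stack is empty.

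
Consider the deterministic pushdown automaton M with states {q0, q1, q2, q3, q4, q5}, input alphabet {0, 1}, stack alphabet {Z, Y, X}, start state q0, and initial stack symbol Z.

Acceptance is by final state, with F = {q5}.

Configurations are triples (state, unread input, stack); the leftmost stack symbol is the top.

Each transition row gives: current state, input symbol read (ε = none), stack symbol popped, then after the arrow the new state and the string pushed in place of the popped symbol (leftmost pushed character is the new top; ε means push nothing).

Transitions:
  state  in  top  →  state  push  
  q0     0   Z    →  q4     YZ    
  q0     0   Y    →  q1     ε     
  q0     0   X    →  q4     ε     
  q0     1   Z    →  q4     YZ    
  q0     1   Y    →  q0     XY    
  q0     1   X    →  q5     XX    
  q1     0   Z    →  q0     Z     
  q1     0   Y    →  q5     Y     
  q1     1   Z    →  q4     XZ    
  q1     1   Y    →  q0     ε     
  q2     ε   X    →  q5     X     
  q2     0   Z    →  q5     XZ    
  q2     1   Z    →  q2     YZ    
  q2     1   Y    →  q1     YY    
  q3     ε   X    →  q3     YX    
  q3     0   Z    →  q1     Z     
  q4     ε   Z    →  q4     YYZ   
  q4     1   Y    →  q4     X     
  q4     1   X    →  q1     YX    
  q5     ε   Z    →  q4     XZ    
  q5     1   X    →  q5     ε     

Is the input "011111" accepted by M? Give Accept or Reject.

(q0, 011111, Z)
  read 0, top Z: go to q4, push YZ → (q4, 11111, YZ)
  read 1, top Y: go to q4, push X → (q4, 1111, XZ)
  read 1, top X: go to q1, push YX → (q1, 111, YXZ)
  read 1, top Y: go to q0, push ε → (q0, 11, XZ)
  read 1, top X: go to q5, push XX → (q5, 1, XXZ)
  read 1, top X: go to q5, push ε → (q5, ε, XZ)
All input consumed; state q5 ∈ F.

Accept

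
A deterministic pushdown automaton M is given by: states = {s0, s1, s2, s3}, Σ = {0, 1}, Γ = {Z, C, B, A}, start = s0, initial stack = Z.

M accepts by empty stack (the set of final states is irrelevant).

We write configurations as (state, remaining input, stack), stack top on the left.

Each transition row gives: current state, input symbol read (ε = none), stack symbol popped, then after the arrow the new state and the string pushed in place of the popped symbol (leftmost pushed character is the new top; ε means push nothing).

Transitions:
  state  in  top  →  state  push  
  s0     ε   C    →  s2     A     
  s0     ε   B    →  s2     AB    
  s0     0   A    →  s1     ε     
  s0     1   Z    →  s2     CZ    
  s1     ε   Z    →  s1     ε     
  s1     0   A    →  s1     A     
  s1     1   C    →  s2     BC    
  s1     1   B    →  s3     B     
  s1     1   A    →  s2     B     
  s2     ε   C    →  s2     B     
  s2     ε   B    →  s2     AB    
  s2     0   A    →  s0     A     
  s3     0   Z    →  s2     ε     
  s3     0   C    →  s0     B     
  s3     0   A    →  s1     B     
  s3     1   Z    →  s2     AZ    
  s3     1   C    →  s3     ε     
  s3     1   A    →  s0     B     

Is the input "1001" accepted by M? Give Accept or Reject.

Reject

(s0, 1001, Z)
  read 1, top Z: go to s2, push CZ → (s2, 001, CZ)
  ε-move, top C: go to s2, push B → (s2, 001, BZ)
  ε-move, top B: go to s2, push AB → (s2, 001, ABZ)
  read 0, top A: go to s0, push A → (s0, 01, ABZ)
  read 0, top A: go to s1, push ε → (s1, 1, BZ)
  read 1, top B: go to s3, push B → (s3, ε, BZ)
All input consumed; stack is BZ, not empty, and no further ε-move applies.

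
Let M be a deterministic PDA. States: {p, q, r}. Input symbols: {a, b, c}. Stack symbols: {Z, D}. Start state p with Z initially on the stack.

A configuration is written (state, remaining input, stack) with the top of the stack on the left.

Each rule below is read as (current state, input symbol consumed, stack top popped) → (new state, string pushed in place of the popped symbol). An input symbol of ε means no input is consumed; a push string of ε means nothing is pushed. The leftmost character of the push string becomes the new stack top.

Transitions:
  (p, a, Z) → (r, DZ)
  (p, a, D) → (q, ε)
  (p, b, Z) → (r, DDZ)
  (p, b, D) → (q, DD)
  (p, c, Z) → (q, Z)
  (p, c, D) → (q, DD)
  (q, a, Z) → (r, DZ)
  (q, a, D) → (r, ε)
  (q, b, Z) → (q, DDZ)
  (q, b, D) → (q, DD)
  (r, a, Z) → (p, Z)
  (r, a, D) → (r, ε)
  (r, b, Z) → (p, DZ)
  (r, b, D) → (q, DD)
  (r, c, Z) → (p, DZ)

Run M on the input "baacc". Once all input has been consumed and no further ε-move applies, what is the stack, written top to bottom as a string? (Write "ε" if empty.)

DDZ

(p, baacc, Z)
  read b, top Z: go to r, push DDZ → (r, aacc, DDZ)
  read a, top D: go to r, push ε → (r, acc, DZ)
  read a, top D: go to r, push ε → (r, cc, Z)
  read c, top Z: go to p, push DZ → (p, c, DZ)
  read c, top D: go to q, push DD → (q, ε, DDZ)
All input consumed in state q with stack DDZ.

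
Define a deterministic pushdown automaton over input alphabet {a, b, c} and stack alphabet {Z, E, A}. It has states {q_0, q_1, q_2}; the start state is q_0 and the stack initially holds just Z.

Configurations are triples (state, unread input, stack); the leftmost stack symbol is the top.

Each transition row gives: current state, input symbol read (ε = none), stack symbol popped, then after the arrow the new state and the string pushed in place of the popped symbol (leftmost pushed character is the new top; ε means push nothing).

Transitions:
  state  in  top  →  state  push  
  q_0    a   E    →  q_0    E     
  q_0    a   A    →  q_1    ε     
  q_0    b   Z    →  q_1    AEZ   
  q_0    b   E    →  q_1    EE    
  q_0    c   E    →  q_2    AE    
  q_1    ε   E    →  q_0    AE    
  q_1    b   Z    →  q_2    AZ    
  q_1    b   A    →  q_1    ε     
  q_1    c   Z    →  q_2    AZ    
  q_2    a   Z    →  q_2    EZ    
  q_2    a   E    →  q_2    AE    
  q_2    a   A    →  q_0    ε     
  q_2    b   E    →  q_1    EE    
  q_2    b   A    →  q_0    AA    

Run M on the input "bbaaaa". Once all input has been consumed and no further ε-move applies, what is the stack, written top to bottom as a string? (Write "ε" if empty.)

(q_0, bbaaaa, Z)
  read b, top Z: go to q_1, push AEZ → (q_1, baaaa, AEZ)
  read b, top A: go to q_1, push ε → (q_1, aaaa, EZ)
  ε-move, top E: go to q_0, push AE → (q_0, aaaa, AEZ)
  read a, top A: go to q_1, push ε → (q_1, aaa, EZ)
  ε-move, top E: go to q_0, push AE → (q_0, aaa, AEZ)
  read a, top A: go to q_1, push ε → (q_1, aa, EZ)
  ε-move, top E: go to q_0, push AE → (q_0, aa, AEZ)
  read a, top A: go to q_1, push ε → (q_1, a, EZ)
  ε-move, top E: go to q_0, push AE → (q_0, a, AEZ)
  read a, top A: go to q_1, push ε → (q_1, ε, EZ)
  ε-move, top E: go to q_0, push AE → (q_0, ε, AEZ)
All input consumed in state q_0 with stack AEZ.

AEZ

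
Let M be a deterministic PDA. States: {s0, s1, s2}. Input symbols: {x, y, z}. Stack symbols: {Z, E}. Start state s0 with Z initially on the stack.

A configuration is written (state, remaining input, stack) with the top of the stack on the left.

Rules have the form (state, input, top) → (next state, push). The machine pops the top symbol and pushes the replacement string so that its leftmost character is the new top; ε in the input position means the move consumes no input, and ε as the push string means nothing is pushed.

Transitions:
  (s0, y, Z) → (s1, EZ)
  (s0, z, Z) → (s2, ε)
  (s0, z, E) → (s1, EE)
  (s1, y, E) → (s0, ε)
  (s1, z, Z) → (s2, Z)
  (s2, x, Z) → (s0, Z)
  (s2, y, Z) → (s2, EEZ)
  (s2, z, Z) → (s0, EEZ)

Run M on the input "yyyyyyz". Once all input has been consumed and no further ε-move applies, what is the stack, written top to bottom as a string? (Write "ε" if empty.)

ε

(s0, yyyyyyz, Z)
  read y, top Z: go to s1, push EZ → (s1, yyyyyz, EZ)
  read y, top E: go to s0, push ε → (s0, yyyyz, Z)
  read y, top Z: go to s1, push EZ → (s1, yyyz, EZ)
  read y, top E: go to s0, push ε → (s0, yyz, Z)
  read y, top Z: go to s1, push EZ → (s1, yz, EZ)
  read y, top E: go to s0, push ε → (s0, z, Z)
  read z, top Z: go to s2, push ε → (s2, ε, ε)
All input consumed in state s2 with stack ε.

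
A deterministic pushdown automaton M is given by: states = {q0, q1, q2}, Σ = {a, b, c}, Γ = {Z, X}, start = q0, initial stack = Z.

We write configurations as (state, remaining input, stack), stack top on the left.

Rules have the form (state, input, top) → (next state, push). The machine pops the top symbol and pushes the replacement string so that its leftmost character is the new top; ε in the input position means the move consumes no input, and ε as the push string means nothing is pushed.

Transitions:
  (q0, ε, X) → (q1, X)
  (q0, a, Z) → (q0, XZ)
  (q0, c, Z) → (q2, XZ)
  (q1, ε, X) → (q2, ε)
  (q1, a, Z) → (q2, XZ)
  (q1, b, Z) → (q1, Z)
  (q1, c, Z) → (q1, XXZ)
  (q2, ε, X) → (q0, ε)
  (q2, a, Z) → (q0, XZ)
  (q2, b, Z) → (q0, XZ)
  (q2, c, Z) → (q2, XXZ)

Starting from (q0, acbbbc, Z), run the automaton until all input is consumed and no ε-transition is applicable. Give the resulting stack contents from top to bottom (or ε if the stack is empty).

(q0, acbbbc, Z) ⊢ (q0, cbbbc, XZ) ⊢ (q1, cbbbc, XZ) ⊢ (q2, cbbbc, Z) ⊢ (q2, bbbc, XXZ) ⊢ (q0, bbbc, XZ) ⊢ (q1, bbbc, XZ) ⊢ (q2, bbbc, Z) ⊢ (q0, bbc, XZ) ⊢ (q1, bbc, XZ) ⊢ (q2, bbc, Z) ⊢ (q0, bc, XZ) ⊢ (q1, bc, XZ) ⊢ (q2, bc, Z) ⊢ (q0, c, XZ) ⊢ (q1, c, XZ) ⊢ (q2, c, Z) ⊢ (q2, ε, XXZ) ⊢ (q0, ε, XZ) ⊢ (q1, ε, XZ) ⊢ (q2, ε, Z)
All input consumed in state q2 with stack Z.

Z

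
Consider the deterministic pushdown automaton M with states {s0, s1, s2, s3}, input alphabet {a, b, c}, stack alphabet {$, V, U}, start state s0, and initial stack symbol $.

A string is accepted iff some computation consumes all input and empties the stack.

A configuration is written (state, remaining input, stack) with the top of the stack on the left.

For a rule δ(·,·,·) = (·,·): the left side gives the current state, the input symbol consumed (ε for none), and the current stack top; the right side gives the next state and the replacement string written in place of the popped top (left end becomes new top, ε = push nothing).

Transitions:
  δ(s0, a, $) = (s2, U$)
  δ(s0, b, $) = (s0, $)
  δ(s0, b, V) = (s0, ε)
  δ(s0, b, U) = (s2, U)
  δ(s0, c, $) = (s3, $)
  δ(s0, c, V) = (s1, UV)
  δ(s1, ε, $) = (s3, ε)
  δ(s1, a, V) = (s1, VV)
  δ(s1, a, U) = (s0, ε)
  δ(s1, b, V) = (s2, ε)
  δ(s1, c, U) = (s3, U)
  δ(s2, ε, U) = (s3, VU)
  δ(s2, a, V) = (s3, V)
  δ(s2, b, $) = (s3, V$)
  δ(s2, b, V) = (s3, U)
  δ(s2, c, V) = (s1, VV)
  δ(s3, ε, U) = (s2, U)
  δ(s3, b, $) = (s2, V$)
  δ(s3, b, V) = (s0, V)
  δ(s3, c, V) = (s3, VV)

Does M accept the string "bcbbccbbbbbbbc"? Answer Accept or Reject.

Reject

(s0, bcbbccbbbbbbbc, $) ⊢ (s0, cbbccbbbbbbbc, $) ⊢ (s3, bbccbbbbbbbc, $) ⊢ (s2, bccbbbbbbbc, V$) ⊢ (s3, ccbbbbbbbc, U$) ⊢ (s2, ccbbbbbbbc, U$) ⊢ (s3, ccbbbbbbbc, VU$) ⊢ (s3, cbbbbbbbc, VVU$) ⊢ (s3, bbbbbbbc, VVVU$) ⊢ (s0, bbbbbbc, VVVU$) ⊢ (s0, bbbbbc, VVU$) ⊢ (s0, bbbbc, VU$) ⊢ (s0, bbbc, U$) ⊢ (s2, bbc, U$) ⊢ (s3, bbc, VU$) ⊢ (s0, bc, VU$) ⊢ (s0, c, U$)
No transition applies at (s0, c, U$); input not fully consumed.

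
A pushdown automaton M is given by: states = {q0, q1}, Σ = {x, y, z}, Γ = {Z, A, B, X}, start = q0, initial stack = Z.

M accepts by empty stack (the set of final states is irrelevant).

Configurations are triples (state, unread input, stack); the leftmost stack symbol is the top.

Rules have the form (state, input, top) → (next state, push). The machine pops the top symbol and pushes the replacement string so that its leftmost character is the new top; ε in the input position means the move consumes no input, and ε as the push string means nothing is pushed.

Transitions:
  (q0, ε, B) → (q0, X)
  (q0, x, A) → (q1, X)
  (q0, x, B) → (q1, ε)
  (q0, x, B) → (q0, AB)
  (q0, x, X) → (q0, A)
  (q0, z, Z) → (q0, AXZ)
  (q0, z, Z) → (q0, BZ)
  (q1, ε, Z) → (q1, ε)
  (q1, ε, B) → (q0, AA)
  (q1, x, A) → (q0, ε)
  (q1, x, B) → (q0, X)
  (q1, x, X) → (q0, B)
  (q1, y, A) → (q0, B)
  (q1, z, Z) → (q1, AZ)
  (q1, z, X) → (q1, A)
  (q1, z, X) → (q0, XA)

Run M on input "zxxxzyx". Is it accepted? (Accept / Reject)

Accept

One accepting computation: (q0, zxxxzyx, Z) ⊢ (q0, xxxzyx, AXZ) ⊢ (q1, xxzyx, XXZ) ⊢ (q0, xzyx, BXZ) ⊢ (q1, zyx, XZ) ⊢ (q1, yx, AZ) ⊢ (q0, x, BZ) ⊢ (q1, ε, Z) ⊢ (q1, ε, ε)
All input consumed and the stack is empty.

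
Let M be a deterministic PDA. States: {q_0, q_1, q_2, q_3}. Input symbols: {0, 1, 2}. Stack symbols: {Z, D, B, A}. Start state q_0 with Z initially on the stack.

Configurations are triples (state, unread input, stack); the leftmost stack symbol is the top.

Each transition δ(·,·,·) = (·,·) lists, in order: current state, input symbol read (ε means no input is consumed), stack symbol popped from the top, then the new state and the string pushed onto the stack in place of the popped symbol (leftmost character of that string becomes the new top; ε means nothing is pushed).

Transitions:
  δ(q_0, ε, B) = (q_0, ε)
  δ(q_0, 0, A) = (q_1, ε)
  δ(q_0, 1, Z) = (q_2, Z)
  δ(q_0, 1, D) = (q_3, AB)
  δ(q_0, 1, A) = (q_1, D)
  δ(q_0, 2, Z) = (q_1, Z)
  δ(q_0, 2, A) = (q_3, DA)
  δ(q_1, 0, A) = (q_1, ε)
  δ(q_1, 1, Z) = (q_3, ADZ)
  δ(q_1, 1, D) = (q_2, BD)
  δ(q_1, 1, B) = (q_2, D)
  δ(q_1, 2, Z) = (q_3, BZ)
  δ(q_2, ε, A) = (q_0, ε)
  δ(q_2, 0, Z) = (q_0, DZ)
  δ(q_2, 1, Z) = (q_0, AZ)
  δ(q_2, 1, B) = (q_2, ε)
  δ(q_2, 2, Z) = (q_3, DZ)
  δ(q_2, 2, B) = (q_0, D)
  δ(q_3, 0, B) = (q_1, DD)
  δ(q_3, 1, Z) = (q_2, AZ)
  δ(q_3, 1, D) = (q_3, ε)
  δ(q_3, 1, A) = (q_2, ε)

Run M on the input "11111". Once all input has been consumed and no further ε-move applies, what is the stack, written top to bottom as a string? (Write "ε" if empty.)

DZ

(q_0, 11111, Z) ⊢ (q_2, 1111, Z) ⊢ (q_0, 111, AZ) ⊢ (q_1, 11, DZ) ⊢ (q_2, 1, BDZ) ⊢ (q_2, ε, DZ)
All input consumed in state q_2 with stack DZ.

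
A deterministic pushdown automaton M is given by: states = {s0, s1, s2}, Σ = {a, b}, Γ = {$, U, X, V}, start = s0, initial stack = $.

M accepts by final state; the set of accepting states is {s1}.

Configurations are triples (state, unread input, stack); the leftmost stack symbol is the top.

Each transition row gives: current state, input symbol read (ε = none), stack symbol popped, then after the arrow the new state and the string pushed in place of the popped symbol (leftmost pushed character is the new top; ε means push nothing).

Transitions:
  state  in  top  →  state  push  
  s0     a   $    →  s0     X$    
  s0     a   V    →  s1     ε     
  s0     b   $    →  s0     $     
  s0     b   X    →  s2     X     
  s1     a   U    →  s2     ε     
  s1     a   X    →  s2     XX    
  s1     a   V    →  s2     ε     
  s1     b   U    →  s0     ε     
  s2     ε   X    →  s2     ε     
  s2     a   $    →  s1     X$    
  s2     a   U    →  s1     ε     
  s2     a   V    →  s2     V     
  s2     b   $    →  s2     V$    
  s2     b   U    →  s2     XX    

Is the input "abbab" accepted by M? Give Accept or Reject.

Reject

(s0, abbab, $) ⊢ (s0, bbab, X$) ⊢ (s2, bab, X$) ⊢ (s2, bab, $) ⊢ (s2, ab, V$) ⊢ (s2, b, V$)
No transition applies at (s2, b, V$); input not fully consumed.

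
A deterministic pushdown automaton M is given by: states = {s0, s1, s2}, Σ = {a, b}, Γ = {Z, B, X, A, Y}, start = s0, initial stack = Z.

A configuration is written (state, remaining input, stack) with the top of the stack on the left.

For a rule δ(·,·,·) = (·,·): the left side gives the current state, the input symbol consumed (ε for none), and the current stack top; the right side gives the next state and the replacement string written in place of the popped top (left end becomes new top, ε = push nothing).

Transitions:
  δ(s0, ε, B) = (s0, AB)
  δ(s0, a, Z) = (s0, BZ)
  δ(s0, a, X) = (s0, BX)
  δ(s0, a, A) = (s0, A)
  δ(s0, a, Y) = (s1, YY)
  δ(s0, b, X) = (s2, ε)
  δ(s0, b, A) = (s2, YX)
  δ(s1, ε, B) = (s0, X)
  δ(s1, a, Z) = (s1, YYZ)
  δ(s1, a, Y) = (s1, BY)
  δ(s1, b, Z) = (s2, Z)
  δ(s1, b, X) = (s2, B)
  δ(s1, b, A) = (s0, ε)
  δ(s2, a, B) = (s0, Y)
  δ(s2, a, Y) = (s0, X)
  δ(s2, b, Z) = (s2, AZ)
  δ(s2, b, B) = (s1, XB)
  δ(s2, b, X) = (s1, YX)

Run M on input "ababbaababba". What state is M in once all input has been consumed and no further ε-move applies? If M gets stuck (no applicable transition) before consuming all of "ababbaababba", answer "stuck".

(s0, ababbaababba, Z)
  read a, top Z: go to s0, push BZ → (s0, babbaababba, BZ)
  ε-move, top B: go to s0, push AB → (s0, babbaababba, ABZ)
  read b, top A: go to s2, push YX → (s2, abbaababba, YXBZ)
  read a, top Y: go to s0, push X → (s0, bbaababba, XXBZ)
  read b, top X: go to s2, push ε → (s2, baababba, XBZ)
  read b, top X: go to s1, push YX → (s1, aababba, YXBZ)
  read a, top Y: go to s1, push BY → (s1, ababba, BYXBZ)
  ε-move, top B: go to s0, push X → (s0, ababba, XYXBZ)
  read a, top X: go to s0, push BX → (s0, babba, BXYXBZ)
  ε-move, top B: go to s0, push AB → (s0, babba, ABXYXBZ)
  read b, top A: go to s2, push YX → (s2, abba, YXBXYXBZ)
  read a, top Y: go to s0, push X → (s0, bba, XXBXYXBZ)
  read b, top X: go to s2, push ε → (s2, ba, XBXYXBZ)
  read b, top X: go to s1, push YX → (s1, a, YXBXYXBZ)
  read a, top Y: go to s1, push BY → (s1, ε, BYXBXYXBZ)
  ε-move, top B: go to s0, push X → (s0, ε, XYXBXYXBZ)
All input consumed; M is in state s0.

s0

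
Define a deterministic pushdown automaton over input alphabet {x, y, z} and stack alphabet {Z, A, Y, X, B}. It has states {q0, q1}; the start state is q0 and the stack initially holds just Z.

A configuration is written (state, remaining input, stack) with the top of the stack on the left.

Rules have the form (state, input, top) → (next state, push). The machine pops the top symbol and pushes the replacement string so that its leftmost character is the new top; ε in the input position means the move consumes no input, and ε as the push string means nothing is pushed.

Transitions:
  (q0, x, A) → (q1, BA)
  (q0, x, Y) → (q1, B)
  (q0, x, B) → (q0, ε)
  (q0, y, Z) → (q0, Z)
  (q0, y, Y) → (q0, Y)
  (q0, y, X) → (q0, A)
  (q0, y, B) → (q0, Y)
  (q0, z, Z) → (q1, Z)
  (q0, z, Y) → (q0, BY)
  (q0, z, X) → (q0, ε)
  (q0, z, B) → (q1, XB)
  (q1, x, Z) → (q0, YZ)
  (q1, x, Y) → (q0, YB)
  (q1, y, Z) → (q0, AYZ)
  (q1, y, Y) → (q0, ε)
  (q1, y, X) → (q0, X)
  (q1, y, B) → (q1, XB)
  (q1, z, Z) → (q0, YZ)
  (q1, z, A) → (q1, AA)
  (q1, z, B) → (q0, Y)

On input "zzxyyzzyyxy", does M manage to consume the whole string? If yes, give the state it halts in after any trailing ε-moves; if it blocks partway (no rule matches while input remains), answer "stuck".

q1

(q0, zzxyyzzyyxy, Z) ⊢ (q1, zxyyzzyyxy, Z) ⊢ (q0, xyyzzyyxy, YZ) ⊢ (q1, yyzzyyxy, BZ) ⊢ (q1, yzzyyxy, XBZ) ⊢ (q0, zzyyxy, XBZ) ⊢ (q0, zyyxy, BZ) ⊢ (q1, yyxy, XBZ) ⊢ (q0, yxy, XBZ) ⊢ (q0, xy, ABZ) ⊢ (q1, y, BABZ) ⊢ (q1, ε, XBABZ)
All input consumed; M is in state q1.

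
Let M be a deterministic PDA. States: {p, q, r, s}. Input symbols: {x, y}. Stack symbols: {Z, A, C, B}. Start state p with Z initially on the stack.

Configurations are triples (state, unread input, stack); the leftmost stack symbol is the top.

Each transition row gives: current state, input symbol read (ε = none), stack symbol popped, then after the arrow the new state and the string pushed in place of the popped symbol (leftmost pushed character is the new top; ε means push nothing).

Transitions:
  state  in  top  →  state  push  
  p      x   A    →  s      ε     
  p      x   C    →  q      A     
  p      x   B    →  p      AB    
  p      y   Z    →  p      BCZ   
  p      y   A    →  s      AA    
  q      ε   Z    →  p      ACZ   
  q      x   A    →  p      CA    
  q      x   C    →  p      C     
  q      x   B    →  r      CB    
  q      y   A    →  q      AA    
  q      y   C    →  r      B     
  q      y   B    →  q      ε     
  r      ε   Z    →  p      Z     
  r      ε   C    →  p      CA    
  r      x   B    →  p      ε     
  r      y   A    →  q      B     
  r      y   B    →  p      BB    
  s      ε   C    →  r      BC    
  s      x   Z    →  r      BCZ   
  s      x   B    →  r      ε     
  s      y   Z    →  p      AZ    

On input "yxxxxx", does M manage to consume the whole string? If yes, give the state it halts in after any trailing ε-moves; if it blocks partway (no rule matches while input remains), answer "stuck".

p

(p, yxxxxx, Z) ⊢ (p, xxxxx, BCZ) ⊢ (p, xxxx, ABCZ) ⊢ (s, xxx, BCZ) ⊢ (r, xx, CZ) ⊢ (p, xx, CAZ) ⊢ (q, x, AAZ) ⊢ (p, ε, CAAZ)
All input consumed; M is in state p.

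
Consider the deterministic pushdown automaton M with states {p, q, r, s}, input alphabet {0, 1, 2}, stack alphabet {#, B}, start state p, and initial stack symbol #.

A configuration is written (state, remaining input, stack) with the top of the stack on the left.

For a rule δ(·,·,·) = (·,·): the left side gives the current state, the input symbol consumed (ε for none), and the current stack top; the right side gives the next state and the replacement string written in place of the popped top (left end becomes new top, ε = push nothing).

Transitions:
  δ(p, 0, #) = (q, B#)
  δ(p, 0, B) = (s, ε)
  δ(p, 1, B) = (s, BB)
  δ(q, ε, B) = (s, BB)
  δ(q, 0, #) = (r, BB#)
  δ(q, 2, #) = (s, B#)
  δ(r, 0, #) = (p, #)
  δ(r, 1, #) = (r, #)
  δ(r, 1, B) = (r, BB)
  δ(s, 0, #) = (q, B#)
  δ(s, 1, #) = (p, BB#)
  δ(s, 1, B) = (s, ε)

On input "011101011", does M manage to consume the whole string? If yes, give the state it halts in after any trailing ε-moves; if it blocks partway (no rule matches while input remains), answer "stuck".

(p, 011101011, #) ⊢ (q, 11101011, B#) ⊢ (s, 11101011, BB#) ⊢ (s, 1101011, B#) ⊢ (s, 101011, #) ⊢ (p, 01011, BB#) ⊢ (s, 1011, B#) ⊢ (s, 011, #) ⊢ (q, 11, B#) ⊢ (s, 11, BB#) ⊢ (s, 1, B#) ⊢ (s, ε, #)
All input consumed; M is in state s.

s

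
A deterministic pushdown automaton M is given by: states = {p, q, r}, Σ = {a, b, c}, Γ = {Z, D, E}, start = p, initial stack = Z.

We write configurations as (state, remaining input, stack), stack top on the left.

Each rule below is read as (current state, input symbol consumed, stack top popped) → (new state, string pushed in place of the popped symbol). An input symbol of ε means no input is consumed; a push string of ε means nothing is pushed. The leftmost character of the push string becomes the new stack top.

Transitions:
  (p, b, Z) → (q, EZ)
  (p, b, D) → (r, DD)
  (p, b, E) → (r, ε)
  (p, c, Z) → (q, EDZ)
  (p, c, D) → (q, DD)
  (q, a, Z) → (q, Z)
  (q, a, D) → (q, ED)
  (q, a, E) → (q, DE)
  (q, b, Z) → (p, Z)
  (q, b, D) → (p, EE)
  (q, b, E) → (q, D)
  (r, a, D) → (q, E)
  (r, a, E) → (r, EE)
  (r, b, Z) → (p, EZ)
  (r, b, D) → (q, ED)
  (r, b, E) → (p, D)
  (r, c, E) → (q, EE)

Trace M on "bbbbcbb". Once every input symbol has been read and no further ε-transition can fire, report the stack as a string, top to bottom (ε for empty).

(p, bbbbcbb, Z)
  read b, top Z: go to q, push EZ → (q, bbbcbb, EZ)
  read b, top E: go to q, push D → (q, bbcbb, DZ)
  read b, top D: go to p, push EE → (p, bcbb, EEZ)
  read b, top E: go to r, push ε → (r, cbb, EZ)
  read c, top E: go to q, push EE → (q, bb, EEZ)
  read b, top E: go to q, push D → (q, b, DEZ)
  read b, top D: go to p, push EE → (p, ε, EEEZ)
All input consumed in state p with stack EEEZ.

EEEZ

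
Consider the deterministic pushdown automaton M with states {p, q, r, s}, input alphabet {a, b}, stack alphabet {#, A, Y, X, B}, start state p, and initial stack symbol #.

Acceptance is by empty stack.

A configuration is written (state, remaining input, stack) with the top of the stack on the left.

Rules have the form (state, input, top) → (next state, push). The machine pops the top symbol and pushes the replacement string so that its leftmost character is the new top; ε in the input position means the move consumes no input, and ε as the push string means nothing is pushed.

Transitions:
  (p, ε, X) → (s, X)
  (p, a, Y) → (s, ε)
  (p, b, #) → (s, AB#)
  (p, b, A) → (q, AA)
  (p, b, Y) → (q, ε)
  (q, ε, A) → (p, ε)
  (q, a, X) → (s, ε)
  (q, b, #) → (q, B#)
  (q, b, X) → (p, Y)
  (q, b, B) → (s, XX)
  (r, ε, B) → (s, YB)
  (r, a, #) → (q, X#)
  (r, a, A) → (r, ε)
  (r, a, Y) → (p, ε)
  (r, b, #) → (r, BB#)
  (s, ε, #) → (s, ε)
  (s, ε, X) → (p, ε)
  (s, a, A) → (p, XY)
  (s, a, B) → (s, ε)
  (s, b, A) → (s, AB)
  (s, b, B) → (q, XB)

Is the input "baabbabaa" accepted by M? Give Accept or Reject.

(p, baabbabaa, #)
  read b, top #: go to s, push AB# → (s, aabbabaa, AB#)
  read a, top A: go to p, push XY → (p, abbabaa, XYB#)
  ε-move, top X: go to s, push X → (s, abbabaa, XYB#)
  ε-move, top X: go to p, push ε → (p, abbabaa, YB#)
  read a, top Y: go to s, push ε → (s, bbabaa, B#)
  read b, top B: go to q, push XB → (q, babaa, XB#)
  read b, top X: go to p, push Y → (p, abaa, YB#)
  read a, top Y: go to s, push ε → (s, baa, B#)
  read b, top B: go to q, push XB → (q, aa, XB#)
  read a, top X: go to s, push ε → (s, a, B#)
  read a, top B: go to s, push ε → (s, ε, #)
  ε-move, top #: go to s, push ε → (s, ε, ε)
All input consumed and the stack is empty.

Accept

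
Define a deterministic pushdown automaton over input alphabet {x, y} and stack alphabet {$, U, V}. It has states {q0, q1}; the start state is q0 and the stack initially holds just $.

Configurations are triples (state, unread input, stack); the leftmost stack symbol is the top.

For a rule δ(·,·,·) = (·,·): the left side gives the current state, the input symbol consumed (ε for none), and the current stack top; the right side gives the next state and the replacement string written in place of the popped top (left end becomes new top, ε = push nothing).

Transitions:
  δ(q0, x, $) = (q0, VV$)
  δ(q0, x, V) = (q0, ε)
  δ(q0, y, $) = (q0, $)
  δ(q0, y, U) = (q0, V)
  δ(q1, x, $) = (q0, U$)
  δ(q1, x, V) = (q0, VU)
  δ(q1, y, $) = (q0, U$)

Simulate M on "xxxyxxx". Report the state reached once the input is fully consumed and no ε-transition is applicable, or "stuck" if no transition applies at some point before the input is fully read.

q0

(q0, xxxyxxx, $)
  read x, top $: go to q0, push VV$ → (q0, xxyxxx, VV$)
  read x, top V: go to q0, push ε → (q0, xyxxx, V$)
  read x, top V: go to q0, push ε → (q0, yxxx, $)
  read y, top $: go to q0, push $ → (q0, xxx, $)
  read x, top $: go to q0, push VV$ → (q0, xx, VV$)
  read x, top V: go to q0, push ε → (q0, x, V$)
  read x, top V: go to q0, push ε → (q0, ε, $)
All input consumed; M is in state q0.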